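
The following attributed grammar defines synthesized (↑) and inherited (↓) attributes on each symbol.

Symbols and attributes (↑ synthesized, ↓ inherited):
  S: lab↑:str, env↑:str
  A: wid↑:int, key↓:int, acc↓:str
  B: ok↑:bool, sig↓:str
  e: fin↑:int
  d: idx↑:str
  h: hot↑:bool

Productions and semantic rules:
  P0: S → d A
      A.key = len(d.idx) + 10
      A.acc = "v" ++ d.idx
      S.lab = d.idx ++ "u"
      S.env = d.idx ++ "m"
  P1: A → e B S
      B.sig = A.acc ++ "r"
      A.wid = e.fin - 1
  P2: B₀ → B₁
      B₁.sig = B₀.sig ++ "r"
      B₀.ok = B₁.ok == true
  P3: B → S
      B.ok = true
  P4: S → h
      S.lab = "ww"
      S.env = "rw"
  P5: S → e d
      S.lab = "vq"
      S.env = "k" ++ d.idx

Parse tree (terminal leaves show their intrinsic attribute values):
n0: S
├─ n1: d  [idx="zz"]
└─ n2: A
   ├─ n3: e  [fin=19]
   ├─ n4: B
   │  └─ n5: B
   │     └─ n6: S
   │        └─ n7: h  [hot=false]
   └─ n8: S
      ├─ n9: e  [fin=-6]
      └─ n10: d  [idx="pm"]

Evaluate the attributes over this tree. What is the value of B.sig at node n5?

1. n1.idx = "zz"  [terminal]
2. n2.key = 12  [len(d.idx) + 10]
3. n2.acc = "vzz"  ["v" ++ d.idx]
4. n3.fin = 19  [terminal]
5. n4.sig = "vzzr"  [A.acc ++ "r"]
6. n5.sig = "vzzrr"  [B₀.sig ++ "r"]
7. n7.hot = false  [terminal]
8. n6.lab = "ww"  ["ww"]
9. n6.env = "rw"  ["rw"]
10. n5.ok = true  [true]
11. n4.ok = true  [B₁.ok == true]
12. n9.fin = -6  [terminal]
13. n10.idx = "pm"  [terminal]
14. n8.lab = "vq"  ["vq"]
15. n8.env = "kpm"  ["k" ++ d.idx]
16. n2.wid = 18  [e.fin - 1]
17. n0.lab = "zzu"  [d.idx ++ "u"]
18. n0.env = "zzm"  [d.idx ++ "m"]

"vzzrr"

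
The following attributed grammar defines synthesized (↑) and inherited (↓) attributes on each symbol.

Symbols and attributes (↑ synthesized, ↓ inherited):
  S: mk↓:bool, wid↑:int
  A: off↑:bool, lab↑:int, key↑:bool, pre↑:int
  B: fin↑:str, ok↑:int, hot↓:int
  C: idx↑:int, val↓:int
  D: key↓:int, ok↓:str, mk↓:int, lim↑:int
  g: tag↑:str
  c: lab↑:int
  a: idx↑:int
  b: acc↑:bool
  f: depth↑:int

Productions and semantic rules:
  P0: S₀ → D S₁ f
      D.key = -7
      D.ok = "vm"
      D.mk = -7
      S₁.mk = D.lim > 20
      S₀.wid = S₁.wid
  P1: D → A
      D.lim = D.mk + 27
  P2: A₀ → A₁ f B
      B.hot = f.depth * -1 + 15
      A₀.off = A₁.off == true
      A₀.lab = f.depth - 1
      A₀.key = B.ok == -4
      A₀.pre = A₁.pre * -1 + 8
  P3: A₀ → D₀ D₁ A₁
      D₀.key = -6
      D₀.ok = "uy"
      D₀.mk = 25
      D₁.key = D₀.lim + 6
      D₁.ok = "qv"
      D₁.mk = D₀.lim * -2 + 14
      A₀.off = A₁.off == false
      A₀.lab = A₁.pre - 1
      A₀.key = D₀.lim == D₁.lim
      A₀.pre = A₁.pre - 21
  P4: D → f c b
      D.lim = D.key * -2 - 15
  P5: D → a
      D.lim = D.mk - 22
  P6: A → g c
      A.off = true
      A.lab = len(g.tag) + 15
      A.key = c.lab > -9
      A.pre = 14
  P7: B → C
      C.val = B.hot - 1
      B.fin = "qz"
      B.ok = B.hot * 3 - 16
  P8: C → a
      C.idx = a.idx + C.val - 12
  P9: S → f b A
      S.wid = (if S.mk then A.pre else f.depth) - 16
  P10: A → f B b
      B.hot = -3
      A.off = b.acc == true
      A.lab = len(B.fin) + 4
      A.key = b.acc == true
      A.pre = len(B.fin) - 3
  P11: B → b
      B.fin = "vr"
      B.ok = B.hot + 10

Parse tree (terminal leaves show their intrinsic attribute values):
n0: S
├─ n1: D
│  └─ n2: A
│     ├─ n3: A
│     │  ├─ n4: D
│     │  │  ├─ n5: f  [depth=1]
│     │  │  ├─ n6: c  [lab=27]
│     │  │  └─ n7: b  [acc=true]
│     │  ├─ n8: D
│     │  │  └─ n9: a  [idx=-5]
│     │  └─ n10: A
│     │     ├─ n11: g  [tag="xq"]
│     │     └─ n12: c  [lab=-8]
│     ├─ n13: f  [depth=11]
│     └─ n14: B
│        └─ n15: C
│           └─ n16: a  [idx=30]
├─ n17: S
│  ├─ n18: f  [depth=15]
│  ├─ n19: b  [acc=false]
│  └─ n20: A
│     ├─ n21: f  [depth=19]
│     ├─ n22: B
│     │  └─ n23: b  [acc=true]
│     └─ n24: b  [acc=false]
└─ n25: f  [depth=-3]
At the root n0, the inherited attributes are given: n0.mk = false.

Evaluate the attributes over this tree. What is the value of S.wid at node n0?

1. n0.mk = false  [given at root]
2. n1.key = -7  [-7]
3. n1.ok = "vm"  ["vm"]
4. n1.mk = -7  [-7]
5. n4.key = -6  [-6]
6. n4.ok = "uy"  ["uy"]
7. n4.mk = 25  [25]
8. n5.depth = 1  [terminal]
9. n6.lab = 27  [terminal]
10. n7.acc = true  [terminal]
11. n4.lim = -3  [D.key * -2 - 15]
12. n8.key = 3  [D₀.lim + 6]
13. n8.ok = "qv"  ["qv"]
14. n8.mk = 20  [D₀.lim * -2 + 14]
15. n9.idx = -5  [terminal]
16. n8.lim = -2  [D.mk - 22]
17. n11.tag = "xq"  [terminal]
18. n12.lab = -8  [terminal]
19. n10.off = true  [true]
20. n10.lab = 17  [len(g.tag) + 15]
21. n10.key = true  [c.lab > -9]
22. n10.pre = 14  [14]
23. n3.off = false  [A₁.off == false]
24. n3.lab = 13  [A₁.pre - 1]
25. n3.key = false  [D₀.lim == D₁.lim]
26. n3.pre = -7  [A₁.pre - 21]
27. n13.depth = 11  [terminal]
28. n14.hot = 4  [f.depth * -1 + 15]
29. n15.val = 3  [B.hot - 1]
30. n16.idx = 30  [terminal]
31. n15.idx = 21  [a.idx + C.val - 12]
32. n14.fin = "qz"  ["qz"]
33. n14.ok = -4  [B.hot * 3 - 16]
34. n2.off = false  [A₁.off == true]
35. n2.lab = 10  [f.depth - 1]
36. n2.key = true  [B.ok == -4]
37. n2.pre = 15  [A₁.pre * -1 + 8]
38. n1.lim = 20  [D.mk + 27]
39. n17.mk = false  [D.lim > 20]
40. n18.depth = 15  [terminal]
41. n19.acc = false  [terminal]
42. n21.depth = 19  [terminal]
43. n22.hot = -3  [-3]
44. n23.acc = true  [terminal]
45. n22.fin = "vr"  ["vr"]
46. n22.ok = 7  [B.hot + 10]
47. n24.acc = false  [terminal]
48. n20.off = false  [b.acc == true]
49. n20.lab = 6  [len(B.fin) + 4]
50. n20.key = false  [b.acc == true]
51. n20.pre = -1  [len(B.fin) - 3]
52. n17.wid = -1  [(if S.mk then A.pre else f.depth) - 16]
53. n25.depth = -3  [terminal]
54. n0.wid = -1  [S₁.wid]

-1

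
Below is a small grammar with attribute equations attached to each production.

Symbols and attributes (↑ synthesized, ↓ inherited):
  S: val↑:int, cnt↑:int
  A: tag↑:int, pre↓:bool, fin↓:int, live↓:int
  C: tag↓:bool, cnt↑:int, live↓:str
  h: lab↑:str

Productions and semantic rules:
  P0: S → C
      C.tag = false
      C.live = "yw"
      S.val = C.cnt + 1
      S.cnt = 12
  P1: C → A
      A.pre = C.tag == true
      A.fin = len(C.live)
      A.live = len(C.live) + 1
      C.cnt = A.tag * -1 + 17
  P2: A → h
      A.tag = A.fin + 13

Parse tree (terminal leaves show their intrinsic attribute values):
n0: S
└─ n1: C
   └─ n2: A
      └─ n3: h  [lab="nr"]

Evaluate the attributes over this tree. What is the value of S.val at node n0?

1. n1.tag = false  [false]
2. n1.live = "yw"  ["yw"]
3. n2.pre = false  [C.tag == true]
4. n2.fin = 2  [len(C.live)]
5. n2.live = 3  [len(C.live) + 1]
6. n3.lab = "nr"  [terminal]
7. n2.tag = 15  [A.fin + 13]
8. n1.cnt = 2  [A.tag * -1 + 17]
9. n0.val = 3  [C.cnt + 1]
10. n0.cnt = 12  [12]

3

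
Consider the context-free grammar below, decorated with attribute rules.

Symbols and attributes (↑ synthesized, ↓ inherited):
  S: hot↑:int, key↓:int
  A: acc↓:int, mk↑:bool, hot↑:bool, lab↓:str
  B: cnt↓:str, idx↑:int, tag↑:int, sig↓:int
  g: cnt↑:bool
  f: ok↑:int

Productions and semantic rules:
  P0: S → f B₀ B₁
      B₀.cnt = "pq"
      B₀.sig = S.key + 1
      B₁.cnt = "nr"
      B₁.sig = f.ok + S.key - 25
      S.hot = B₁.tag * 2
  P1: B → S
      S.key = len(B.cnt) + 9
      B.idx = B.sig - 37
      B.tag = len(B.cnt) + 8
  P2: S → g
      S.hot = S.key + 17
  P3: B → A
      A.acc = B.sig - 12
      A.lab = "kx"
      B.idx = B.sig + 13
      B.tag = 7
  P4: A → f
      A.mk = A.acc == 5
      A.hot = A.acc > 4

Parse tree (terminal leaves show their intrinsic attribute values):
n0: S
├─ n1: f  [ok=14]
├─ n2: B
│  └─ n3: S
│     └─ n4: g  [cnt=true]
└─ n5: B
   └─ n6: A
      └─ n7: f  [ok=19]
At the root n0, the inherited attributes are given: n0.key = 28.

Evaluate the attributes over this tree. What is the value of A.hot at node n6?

1. n0.key = 28  [given at root]
2. n1.ok = 14  [terminal]
3. n2.cnt = "pq"  ["pq"]
4. n2.sig = 29  [S.key + 1]
5. n3.key = 11  [len(B.cnt) + 9]
6. n4.cnt = true  [terminal]
7. n3.hot = 28  [S.key + 17]
8. n2.idx = -8  [B.sig - 37]
9. n2.tag = 10  [len(B.cnt) + 8]
10. n5.cnt = "nr"  ["nr"]
11. n5.sig = 17  [f.ok + S.key - 25]
12. n6.acc = 5  [B.sig - 12]
13. n6.lab = "kx"  ["kx"]
14. n7.ok = 19  [terminal]
15. n6.mk = true  [A.acc == 5]
16. n6.hot = true  [A.acc > 4]
17. n5.idx = 30  [B.sig + 13]
18. n5.tag = 7  [7]
19. n0.hot = 14  [B₁.tag * 2]

true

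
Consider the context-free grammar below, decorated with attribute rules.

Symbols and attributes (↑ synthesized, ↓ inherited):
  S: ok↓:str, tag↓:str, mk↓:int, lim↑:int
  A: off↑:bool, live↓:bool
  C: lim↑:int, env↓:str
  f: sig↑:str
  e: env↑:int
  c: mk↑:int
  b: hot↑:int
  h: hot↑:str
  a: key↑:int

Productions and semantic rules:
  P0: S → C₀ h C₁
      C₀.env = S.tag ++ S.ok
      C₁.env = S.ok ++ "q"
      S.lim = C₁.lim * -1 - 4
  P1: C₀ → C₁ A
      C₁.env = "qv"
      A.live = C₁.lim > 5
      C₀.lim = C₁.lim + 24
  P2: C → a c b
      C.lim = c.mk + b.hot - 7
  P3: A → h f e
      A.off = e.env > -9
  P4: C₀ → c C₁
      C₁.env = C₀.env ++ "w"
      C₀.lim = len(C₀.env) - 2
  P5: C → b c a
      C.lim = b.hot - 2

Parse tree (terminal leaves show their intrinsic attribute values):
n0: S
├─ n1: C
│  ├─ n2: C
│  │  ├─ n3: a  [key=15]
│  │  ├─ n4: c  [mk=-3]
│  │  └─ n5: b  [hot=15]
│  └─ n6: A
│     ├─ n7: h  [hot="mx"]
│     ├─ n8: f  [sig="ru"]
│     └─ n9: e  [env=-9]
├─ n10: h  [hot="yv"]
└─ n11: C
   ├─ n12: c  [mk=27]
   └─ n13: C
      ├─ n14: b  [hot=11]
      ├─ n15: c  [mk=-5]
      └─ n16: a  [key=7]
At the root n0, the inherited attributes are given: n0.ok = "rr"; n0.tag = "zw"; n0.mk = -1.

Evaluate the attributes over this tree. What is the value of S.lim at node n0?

1. n0.ok = "rr"  [given at root]
2. n0.tag = "zw"  [given at root]
3. n0.mk = -1  [given at root]
4. n1.env = "zwrr"  [S.tag ++ S.ok]
5. n2.env = "qv"  ["qv"]
6. n3.key = 15  [terminal]
7. n4.mk = -3  [terminal]
8. n5.hot = 15  [terminal]
9. n2.lim = 5  [c.mk + b.hot - 7]
10. n6.live = false  [C₁.lim > 5]
11. n7.hot = "mx"  [terminal]
12. n8.sig = "ru"  [terminal]
13. n9.env = -9  [terminal]
14. n6.off = false  [e.env > -9]
15. n1.lim = 29  [C₁.lim + 24]
16. n10.hot = "yv"  [terminal]
17. n11.env = "rrq"  [S.ok ++ "q"]
18. n12.mk = 27  [terminal]
19. n13.env = "rrqw"  [C₀.env ++ "w"]
20. n14.hot = 11  [terminal]
21. n15.mk = -5  [terminal]
22. n16.key = 7  [terminal]
23. n13.lim = 9  [b.hot - 2]
24. n11.lim = 1  [len(C₀.env) - 2]
25. n0.lim = -5  [C₁.lim * -1 - 4]

-5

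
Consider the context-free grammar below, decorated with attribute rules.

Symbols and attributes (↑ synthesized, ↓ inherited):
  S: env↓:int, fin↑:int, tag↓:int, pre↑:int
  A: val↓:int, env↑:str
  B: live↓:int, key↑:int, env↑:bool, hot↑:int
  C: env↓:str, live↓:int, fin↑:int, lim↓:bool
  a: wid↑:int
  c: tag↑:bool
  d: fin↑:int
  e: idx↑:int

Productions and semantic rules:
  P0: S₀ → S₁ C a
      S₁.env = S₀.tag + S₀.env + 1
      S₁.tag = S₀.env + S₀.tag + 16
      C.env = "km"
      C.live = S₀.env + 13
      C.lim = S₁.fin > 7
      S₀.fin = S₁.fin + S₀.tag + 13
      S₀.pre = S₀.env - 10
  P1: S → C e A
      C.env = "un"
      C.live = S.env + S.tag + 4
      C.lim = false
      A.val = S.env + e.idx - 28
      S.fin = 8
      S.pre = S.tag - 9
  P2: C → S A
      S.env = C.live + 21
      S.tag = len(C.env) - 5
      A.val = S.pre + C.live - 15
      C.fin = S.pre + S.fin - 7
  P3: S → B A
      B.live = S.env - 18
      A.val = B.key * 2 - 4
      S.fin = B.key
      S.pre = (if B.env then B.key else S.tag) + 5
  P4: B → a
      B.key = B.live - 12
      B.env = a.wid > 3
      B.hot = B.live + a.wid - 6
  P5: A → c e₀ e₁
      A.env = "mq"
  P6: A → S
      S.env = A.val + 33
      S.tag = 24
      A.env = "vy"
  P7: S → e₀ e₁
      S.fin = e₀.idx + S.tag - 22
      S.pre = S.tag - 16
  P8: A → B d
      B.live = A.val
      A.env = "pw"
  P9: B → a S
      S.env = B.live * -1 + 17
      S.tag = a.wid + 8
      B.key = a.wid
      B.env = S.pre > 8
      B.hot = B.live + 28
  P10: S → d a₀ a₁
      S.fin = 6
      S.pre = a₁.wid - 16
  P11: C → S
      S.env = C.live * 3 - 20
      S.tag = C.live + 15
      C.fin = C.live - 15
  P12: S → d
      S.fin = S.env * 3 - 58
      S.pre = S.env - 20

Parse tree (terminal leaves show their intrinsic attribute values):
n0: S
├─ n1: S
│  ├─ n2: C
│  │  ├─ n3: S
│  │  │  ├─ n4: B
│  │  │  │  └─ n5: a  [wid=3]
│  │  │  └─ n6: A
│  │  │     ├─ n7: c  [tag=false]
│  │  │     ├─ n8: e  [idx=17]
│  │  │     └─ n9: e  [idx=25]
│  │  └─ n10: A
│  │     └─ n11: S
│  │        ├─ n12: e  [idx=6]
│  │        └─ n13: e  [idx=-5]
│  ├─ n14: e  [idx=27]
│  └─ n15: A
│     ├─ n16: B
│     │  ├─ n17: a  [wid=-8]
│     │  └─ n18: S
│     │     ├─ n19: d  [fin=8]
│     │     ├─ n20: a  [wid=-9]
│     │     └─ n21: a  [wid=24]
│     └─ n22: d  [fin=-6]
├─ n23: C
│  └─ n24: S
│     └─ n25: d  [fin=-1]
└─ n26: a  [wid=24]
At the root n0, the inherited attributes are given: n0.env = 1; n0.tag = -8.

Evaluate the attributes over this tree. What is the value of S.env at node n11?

27

1. n0.env = 1  [given at root]
2. n0.tag = -8  [given at root]
3. n1.env = -6  [S₀.tag + S₀.env + 1]
4. n1.tag = 9  [S₀.env + S₀.tag + 16]
5. n2.env = "un"  ["un"]
6. n2.live = 7  [S.env + S.tag + 4]
7. n2.lim = false  [false]
8. n3.env = 28  [C.live + 21]
9. n3.tag = -3  [len(C.env) - 5]
10. n4.live = 10  [S.env - 18]
11. n5.wid = 3  [terminal]
12. n4.key = -2  [B.live - 12]
13. n4.env = false  [a.wid > 3]
14. n4.hot = 7  [B.live + a.wid - 6]
15. n6.val = -8  [B.key * 2 - 4]
16. n7.tag = false  [terminal]
17. n8.idx = 17  [terminal]
18. n9.idx = 25  [terminal]
19. n6.env = "mq"  ["mq"]
20. n3.fin = -2  [B.key]
21. n3.pre = 2  [(if B.env then B.key else S.tag) + 5]
22. n10.val = -6  [S.pre + C.live - 15]
23. n11.env = 27  [A.val + 33]
24. n11.tag = 24  [24]
25. n12.idx = 6  [terminal]
26. n13.idx = -5  [terminal]
27. n11.fin = 8  [e₀.idx + S.tag - 22]
28. n11.pre = 8  [S.tag - 16]
29. n10.env = "vy"  ["vy"]
30. n2.fin = -7  [S.pre + S.fin - 7]
31. n14.idx = 27  [terminal]
32. n15.val = -7  [S.env + e.idx - 28]
33. n16.live = -7  [A.val]
34. n17.wid = -8  [terminal]
35. n18.env = 24  [B.live * -1 + 17]
36. n18.tag = 0  [a.wid + 8]
37. n19.fin = 8  [terminal]
38. n20.wid = -9  [terminal]
39. n21.wid = 24  [terminal]
40. n18.fin = 6  [6]
41. n18.pre = 8  [a₁.wid - 16]
42. n16.key = -8  [a.wid]
43. n16.env = false  [S.pre > 8]
44. n16.hot = 21  [B.live + 28]
45. n22.fin = -6  [terminal]
46. n15.env = "pw"  ["pw"]
47. n1.fin = 8  [8]
48. n1.pre = 0  [S.tag - 9]
49. n23.env = "km"  ["km"]
50. n23.live = 14  [S₀.env + 13]
51. n23.lim = true  [S₁.fin > 7]
52. n24.env = 22  [C.live * 3 - 20]
53. n24.tag = 29  [C.live + 15]
54. n25.fin = -1  [terminal]
55. n24.fin = 8  [S.env * 3 - 58]
56. n24.pre = 2  [S.env - 20]
57. n23.fin = -1  [C.live - 15]
58. n26.wid = 24  [terminal]
59. n0.fin = 13  [S₁.fin + S₀.tag + 13]
60. n0.pre = -9  [S₀.env - 10]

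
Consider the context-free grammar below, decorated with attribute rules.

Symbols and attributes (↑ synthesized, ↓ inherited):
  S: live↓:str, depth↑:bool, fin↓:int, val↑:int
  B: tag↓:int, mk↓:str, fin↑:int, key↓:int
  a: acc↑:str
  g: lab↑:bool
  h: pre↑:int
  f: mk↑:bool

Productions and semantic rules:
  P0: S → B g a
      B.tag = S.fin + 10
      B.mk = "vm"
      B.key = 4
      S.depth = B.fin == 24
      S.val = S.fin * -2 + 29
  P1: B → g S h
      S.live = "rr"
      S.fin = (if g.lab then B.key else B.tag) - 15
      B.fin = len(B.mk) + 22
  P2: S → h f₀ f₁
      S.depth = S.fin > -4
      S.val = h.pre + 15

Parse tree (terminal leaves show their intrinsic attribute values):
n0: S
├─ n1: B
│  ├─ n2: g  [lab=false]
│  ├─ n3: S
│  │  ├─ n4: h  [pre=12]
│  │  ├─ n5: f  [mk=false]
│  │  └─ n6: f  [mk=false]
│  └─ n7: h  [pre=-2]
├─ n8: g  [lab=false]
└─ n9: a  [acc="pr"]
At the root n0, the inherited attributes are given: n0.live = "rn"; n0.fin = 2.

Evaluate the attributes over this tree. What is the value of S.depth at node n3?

1. n0.live = "rn"  [given at root]
2. n0.fin = 2  [given at root]
3. n1.tag = 12  [S.fin + 10]
4. n1.mk = "vm"  ["vm"]
5. n1.key = 4  [4]
6. n2.lab = false  [terminal]
7. n3.live = "rr"  ["rr"]
8. n3.fin = -3  [(if g.lab then B.key else B.tag) - 15]
9. n4.pre = 12  [terminal]
10. n5.mk = false  [terminal]
11. n6.mk = false  [terminal]
12. n3.depth = true  [S.fin > -4]
13. n3.val = 27  [h.pre + 15]
14. n7.pre = -2  [terminal]
15. n1.fin = 24  [len(B.mk) + 22]
16. n8.lab = false  [terminal]
17. n9.acc = "pr"  [terminal]
18. n0.depth = true  [B.fin == 24]
19. n0.val = 25  [S.fin * -2 + 29]

true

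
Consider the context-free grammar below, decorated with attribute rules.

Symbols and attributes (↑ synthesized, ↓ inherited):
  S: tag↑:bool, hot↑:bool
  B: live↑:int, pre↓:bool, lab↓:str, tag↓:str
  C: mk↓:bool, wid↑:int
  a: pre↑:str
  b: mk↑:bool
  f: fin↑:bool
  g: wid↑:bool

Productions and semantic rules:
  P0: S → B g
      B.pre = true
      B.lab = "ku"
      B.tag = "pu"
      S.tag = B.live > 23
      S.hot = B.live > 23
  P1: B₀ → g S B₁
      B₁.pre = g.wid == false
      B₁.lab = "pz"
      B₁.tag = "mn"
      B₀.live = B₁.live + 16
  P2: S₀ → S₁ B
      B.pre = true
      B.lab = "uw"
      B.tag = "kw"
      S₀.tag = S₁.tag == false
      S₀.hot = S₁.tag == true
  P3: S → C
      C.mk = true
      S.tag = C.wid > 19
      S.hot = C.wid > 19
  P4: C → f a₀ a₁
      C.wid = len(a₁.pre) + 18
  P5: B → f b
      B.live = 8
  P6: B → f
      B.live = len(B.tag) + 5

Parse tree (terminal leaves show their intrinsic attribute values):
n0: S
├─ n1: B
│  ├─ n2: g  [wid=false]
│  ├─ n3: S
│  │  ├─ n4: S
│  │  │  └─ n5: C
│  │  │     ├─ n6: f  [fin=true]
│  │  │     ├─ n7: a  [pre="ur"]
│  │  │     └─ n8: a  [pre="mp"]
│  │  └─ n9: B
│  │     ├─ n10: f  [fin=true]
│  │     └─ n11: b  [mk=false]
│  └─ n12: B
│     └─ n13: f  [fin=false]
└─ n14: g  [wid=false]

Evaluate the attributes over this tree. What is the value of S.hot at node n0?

1. n1.pre = true  [true]
2. n1.lab = "ku"  ["ku"]
3. n1.tag = "pu"  ["pu"]
4. n2.wid = false  [terminal]
5. n5.mk = true  [true]
6. n6.fin = true  [terminal]
7. n7.pre = "ur"  [terminal]
8. n8.pre = "mp"  [terminal]
9. n5.wid = 20  [len(a₁.pre) + 18]
10. n4.tag = true  [C.wid > 19]
11. n4.hot = true  [C.wid > 19]
12. n9.pre = true  [true]
13. n9.lab = "uw"  ["uw"]
14. n9.tag = "kw"  ["kw"]
15. n10.fin = true  [terminal]
16. n11.mk = false  [terminal]
17. n9.live = 8  [8]
18. n3.tag = false  [S₁.tag == false]
19. n3.hot = true  [S₁.tag == true]
20. n12.pre = true  [g.wid == false]
21. n12.lab = "pz"  ["pz"]
22. n12.tag = "mn"  ["mn"]
23. n13.fin = false  [terminal]
24. n12.live = 7  [len(B.tag) + 5]
25. n1.live = 23  [B₁.live + 16]
26. n14.wid = false  [terminal]
27. n0.tag = false  [B.live > 23]
28. n0.hot = false  [B.live > 23]

false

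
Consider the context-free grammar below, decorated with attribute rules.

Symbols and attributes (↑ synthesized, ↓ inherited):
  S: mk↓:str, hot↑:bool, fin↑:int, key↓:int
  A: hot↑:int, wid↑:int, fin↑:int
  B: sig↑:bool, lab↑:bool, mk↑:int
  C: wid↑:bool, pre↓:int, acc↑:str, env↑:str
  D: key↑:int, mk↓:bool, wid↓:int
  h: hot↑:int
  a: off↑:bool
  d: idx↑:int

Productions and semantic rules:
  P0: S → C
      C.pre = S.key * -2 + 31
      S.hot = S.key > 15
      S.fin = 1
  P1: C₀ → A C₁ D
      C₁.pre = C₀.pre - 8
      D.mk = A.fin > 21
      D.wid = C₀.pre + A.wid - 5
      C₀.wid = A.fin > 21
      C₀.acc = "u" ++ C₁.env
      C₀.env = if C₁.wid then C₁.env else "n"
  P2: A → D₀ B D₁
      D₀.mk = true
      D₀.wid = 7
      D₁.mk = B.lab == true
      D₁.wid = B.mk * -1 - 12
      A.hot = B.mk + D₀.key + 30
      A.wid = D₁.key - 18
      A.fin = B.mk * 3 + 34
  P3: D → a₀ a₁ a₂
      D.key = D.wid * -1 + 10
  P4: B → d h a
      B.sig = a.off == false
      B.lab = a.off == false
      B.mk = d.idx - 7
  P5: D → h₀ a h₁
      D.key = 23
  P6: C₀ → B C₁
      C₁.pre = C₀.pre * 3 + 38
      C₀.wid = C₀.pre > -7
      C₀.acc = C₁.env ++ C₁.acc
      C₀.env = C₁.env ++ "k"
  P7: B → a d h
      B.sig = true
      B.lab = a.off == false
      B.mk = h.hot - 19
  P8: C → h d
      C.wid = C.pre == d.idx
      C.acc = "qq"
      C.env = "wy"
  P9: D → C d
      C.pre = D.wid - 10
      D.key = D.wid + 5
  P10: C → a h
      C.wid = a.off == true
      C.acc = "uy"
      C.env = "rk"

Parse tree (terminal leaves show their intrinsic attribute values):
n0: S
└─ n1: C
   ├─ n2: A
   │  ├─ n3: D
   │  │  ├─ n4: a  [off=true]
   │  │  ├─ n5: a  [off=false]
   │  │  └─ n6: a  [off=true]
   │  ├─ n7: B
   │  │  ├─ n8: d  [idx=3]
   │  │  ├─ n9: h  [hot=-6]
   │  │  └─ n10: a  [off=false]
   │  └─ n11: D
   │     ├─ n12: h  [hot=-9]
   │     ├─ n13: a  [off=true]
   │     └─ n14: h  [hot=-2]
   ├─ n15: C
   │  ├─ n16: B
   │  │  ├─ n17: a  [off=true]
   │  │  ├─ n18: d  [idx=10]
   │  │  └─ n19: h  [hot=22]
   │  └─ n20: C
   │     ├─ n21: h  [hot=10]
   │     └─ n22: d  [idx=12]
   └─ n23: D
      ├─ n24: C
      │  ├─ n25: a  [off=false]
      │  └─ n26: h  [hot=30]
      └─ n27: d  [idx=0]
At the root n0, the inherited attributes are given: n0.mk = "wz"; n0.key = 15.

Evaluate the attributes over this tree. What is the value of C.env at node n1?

1. n0.mk = "wz"  [given at root]
2. n0.key = 15  [given at root]
3. n1.pre = 1  [S.key * -2 + 31]
4. n3.mk = true  [true]
5. n3.wid = 7  [7]
6. n4.off = true  [terminal]
7. n5.off = false  [terminal]
8. n6.off = true  [terminal]
9. n3.key = 3  [D.wid * -1 + 10]
10. n8.idx = 3  [terminal]
11. n9.hot = -6  [terminal]
12. n10.off = false  [terminal]
13. n7.sig = true  [a.off == false]
14. n7.lab = true  [a.off == false]
15. n7.mk = -4  [d.idx - 7]
16. n11.mk = true  [B.lab == true]
17. n11.wid = -8  [B.mk * -1 - 12]
18. n12.hot = -9  [terminal]
19. n13.off = true  [terminal]
20. n14.hot = -2  [terminal]
21. n11.key = 23  [23]
22. n2.hot = 29  [B.mk + D₀.key + 30]
23. n2.wid = 5  [D₁.key - 18]
24. n2.fin = 22  [B.mk * 3 + 34]
25. n15.pre = -7  [C₀.pre - 8]
26. n17.off = true  [terminal]
27. n18.idx = 10  [terminal]
28. n19.hot = 22  [terminal]
29. n16.sig = true  [true]
30. n16.lab = false  [a.off == false]
31. n16.mk = 3  [h.hot - 19]
32. n20.pre = 17  [C₀.pre * 3 + 38]
33. n21.hot = 10  [terminal]
34. n22.idx = 12  [terminal]
35. n20.wid = false  [C.pre == d.idx]
36. n20.acc = "qq"  ["qq"]
37. n20.env = "wy"  ["wy"]
38. n15.wid = false  [C₀.pre > -7]
39. n15.acc = "wyqq"  [C₁.env ++ C₁.acc]
40. n15.env = "wyk"  [C₁.env ++ "k"]
41. n23.mk = true  [A.fin > 21]
42. n23.wid = 1  [C₀.pre + A.wid - 5]
43. n24.pre = -9  [D.wid - 10]
44. n25.off = false  [terminal]
45. n26.hot = 30  [terminal]
46. n24.wid = false  [a.off == true]
47. n24.acc = "uy"  ["uy"]
48. n24.env = "rk"  ["rk"]
49. n27.idx = 0  [terminal]
50. n23.key = 6  [D.wid + 5]
51. n1.wid = true  [A.fin > 21]
52. n1.acc = "uwyk"  ["u" ++ C₁.env]
53. n1.env = "n"  [if C₁.wid then C₁.env else "n"]
54. n0.hot = false  [S.key > 15]
55. n0.fin = 1  [1]

"n"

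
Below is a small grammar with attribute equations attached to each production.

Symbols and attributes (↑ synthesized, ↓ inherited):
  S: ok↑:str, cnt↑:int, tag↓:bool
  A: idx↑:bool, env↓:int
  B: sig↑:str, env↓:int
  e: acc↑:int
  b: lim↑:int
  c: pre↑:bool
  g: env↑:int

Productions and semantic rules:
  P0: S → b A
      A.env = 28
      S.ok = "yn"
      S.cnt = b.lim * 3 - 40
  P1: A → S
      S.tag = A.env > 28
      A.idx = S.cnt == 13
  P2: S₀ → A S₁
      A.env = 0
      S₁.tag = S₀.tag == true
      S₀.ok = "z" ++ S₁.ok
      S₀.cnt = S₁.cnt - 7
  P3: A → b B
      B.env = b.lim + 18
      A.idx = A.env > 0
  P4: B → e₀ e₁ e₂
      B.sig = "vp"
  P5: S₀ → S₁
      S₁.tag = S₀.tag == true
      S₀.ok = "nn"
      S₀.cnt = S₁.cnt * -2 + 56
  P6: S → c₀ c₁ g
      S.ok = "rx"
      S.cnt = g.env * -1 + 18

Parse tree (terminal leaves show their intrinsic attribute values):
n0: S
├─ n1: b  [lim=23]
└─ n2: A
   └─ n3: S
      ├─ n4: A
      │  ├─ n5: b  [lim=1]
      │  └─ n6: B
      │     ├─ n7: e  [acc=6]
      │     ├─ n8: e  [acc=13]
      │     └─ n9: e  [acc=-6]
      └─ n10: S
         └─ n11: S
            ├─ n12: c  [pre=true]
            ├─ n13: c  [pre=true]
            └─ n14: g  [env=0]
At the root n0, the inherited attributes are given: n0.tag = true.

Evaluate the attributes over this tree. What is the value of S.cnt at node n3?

1. n0.tag = true  [given at root]
2. n1.lim = 23  [terminal]
3. n2.env = 28  [28]
4. n3.tag = false  [A.env > 28]
5. n4.env = 0  [0]
6. n5.lim = 1  [terminal]
7. n6.env = 19  [b.lim + 18]
8. n7.acc = 6  [terminal]
9. n8.acc = 13  [terminal]
10. n9.acc = -6  [terminal]
11. n6.sig = "vp"  ["vp"]
12. n4.idx = false  [A.env > 0]
13. n10.tag = false  [S₀.tag == true]
14. n11.tag = false  [S₀.tag == true]
15. n12.pre = true  [terminal]
16. n13.pre = true  [terminal]
17. n14.env = 0  [terminal]
18. n11.ok = "rx"  ["rx"]
19. n11.cnt = 18  [g.env * -1 + 18]
20. n10.ok = "nn"  ["nn"]
21. n10.cnt = 20  [S₁.cnt * -2 + 56]
22. n3.ok = "znn"  ["z" ++ S₁.ok]
23. n3.cnt = 13  [S₁.cnt - 7]
24. n2.idx = true  [S.cnt == 13]
25. n0.ok = "yn"  ["yn"]
26. n0.cnt = 29  [b.lim * 3 - 40]

13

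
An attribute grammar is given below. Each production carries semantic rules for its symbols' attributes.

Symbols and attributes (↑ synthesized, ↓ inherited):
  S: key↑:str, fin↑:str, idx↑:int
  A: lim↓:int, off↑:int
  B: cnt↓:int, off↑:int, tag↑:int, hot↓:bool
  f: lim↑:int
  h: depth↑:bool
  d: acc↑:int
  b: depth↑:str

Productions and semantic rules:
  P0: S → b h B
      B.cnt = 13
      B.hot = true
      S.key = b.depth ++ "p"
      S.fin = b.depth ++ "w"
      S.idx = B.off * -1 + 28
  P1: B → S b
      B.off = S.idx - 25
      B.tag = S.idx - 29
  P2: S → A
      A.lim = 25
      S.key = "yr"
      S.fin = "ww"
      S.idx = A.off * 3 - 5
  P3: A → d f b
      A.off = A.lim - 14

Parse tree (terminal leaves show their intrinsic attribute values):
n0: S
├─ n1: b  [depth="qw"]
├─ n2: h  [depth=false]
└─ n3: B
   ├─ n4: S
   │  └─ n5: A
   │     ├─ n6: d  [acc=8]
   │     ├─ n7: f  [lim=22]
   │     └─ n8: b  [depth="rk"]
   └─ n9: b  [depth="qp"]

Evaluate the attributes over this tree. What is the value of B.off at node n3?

3

1. n1.depth = "qw"  [terminal]
2. n2.depth = false  [terminal]
3. n3.cnt = 13  [13]
4. n3.hot = true  [true]
5. n5.lim = 25  [25]
6. n6.acc = 8  [terminal]
7. n7.lim = 22  [terminal]
8. n8.depth = "rk"  [terminal]
9. n5.off = 11  [A.lim - 14]
10. n4.key = "yr"  ["yr"]
11. n4.fin = "ww"  ["ww"]
12. n4.idx = 28  [A.off * 3 - 5]
13. n9.depth = "qp"  [terminal]
14. n3.off = 3  [S.idx - 25]
15. n3.tag = -1  [S.idx - 29]
16. n0.key = "qwp"  [b.depth ++ "p"]
17. n0.fin = "qww"  [b.depth ++ "w"]
18. n0.idx = 25  [B.off * -1 + 28]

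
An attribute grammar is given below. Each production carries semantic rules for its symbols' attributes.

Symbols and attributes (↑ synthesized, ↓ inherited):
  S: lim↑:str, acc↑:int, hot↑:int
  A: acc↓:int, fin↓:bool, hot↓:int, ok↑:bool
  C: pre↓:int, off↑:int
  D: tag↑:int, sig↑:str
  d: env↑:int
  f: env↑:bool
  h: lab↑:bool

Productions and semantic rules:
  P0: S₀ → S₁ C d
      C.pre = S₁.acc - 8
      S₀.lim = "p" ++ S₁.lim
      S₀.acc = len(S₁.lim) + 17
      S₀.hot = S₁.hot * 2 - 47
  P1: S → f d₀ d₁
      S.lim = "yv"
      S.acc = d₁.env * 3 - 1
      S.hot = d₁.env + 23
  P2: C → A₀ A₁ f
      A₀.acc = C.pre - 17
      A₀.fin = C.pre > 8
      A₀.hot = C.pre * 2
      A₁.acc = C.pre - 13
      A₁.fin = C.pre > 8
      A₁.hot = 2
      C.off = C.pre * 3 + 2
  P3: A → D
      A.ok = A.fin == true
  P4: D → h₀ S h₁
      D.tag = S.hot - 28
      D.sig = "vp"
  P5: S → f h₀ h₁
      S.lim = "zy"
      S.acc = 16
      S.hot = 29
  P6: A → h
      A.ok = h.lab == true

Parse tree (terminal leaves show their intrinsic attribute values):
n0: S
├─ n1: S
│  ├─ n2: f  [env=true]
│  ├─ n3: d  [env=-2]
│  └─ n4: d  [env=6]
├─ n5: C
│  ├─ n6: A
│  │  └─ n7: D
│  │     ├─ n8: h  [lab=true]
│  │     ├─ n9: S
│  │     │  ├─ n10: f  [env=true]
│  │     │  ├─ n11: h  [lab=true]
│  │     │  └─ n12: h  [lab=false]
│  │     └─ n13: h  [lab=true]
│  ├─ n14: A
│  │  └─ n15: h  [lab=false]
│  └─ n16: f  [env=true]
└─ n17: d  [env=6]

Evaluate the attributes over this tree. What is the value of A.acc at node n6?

1. n2.env = true  [terminal]
2. n3.env = -2  [terminal]
3. n4.env = 6  [terminal]
4. n1.lim = "yv"  ["yv"]
5. n1.acc = 17  [d₁.env * 3 - 1]
6. n1.hot = 29  [d₁.env + 23]
7. n5.pre = 9  [S₁.acc - 8]
8. n6.acc = -8  [C.pre - 17]
9. n6.fin = true  [C.pre > 8]
10. n6.hot = 18  [C.pre * 2]
11. n8.lab = true  [terminal]
12. n10.env = true  [terminal]
13. n11.lab = true  [terminal]
14. n12.lab = false  [terminal]
15. n9.lim = "zy"  ["zy"]
16. n9.acc = 16  [16]
17. n9.hot = 29  [29]
18. n13.lab = true  [terminal]
19. n7.tag = 1  [S.hot - 28]
20. n7.sig = "vp"  ["vp"]
21. n6.ok = true  [A.fin == true]
22. n14.acc = -4  [C.pre - 13]
23. n14.fin = true  [C.pre > 8]
24. n14.hot = 2  [2]
25. n15.lab = false  [terminal]
26. n14.ok = false  [h.lab == true]
27. n16.env = true  [terminal]
28. n5.off = 29  [C.pre * 3 + 2]
29. n17.env = 6  [terminal]
30. n0.lim = "pyv"  ["p" ++ S₁.lim]
31. n0.acc = 19  [len(S₁.lim) + 17]
32. n0.hot = 11  [S₁.hot * 2 - 47]

-8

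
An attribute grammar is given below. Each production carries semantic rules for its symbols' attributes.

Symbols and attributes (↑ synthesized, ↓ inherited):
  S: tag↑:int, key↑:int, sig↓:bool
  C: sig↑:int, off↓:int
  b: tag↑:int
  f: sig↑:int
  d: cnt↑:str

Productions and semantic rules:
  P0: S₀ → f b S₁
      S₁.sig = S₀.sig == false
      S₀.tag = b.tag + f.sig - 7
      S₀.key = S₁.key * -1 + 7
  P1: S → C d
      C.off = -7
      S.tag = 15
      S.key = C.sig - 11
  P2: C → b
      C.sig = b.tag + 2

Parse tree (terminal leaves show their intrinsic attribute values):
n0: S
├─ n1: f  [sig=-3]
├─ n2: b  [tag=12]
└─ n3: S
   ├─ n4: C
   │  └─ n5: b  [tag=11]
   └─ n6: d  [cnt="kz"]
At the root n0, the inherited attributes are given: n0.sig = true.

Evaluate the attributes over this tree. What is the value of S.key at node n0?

5

1. n0.sig = true  [given at root]
2. n1.sig = -3  [terminal]
3. n2.tag = 12  [terminal]
4. n3.sig = false  [S₀.sig == false]
5. n4.off = -7  [-7]
6. n5.tag = 11  [terminal]
7. n4.sig = 13  [b.tag + 2]
8. n6.cnt = "kz"  [terminal]
9. n3.tag = 15  [15]
10. n3.key = 2  [C.sig - 11]
11. n0.tag = 2  [b.tag + f.sig - 7]
12. n0.key = 5  [S₁.key * -1 + 7]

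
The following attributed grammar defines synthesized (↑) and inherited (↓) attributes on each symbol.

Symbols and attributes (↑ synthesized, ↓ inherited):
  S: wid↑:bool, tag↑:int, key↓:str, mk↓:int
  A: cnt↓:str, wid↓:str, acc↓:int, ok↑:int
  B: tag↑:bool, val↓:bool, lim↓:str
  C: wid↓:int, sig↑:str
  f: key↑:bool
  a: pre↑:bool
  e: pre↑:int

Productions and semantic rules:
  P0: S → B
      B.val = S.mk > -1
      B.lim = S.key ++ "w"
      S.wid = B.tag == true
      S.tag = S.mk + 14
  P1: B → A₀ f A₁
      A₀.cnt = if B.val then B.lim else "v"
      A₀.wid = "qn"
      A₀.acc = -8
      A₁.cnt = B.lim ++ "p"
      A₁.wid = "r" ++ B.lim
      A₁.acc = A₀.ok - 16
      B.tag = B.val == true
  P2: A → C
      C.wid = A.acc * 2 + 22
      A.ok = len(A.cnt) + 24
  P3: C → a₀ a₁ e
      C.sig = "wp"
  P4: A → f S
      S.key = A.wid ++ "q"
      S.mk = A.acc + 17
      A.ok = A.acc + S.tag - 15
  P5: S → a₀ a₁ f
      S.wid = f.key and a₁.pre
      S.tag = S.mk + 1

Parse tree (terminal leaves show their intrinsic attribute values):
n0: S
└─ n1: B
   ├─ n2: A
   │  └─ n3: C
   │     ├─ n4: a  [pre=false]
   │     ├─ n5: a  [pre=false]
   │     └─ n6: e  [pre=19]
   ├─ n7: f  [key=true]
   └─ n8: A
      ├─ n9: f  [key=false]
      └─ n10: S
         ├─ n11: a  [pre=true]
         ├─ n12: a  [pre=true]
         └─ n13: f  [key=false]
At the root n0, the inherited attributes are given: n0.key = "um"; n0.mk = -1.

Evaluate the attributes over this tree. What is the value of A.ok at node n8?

1. n0.key = "um"  [given at root]
2. n0.mk = -1  [given at root]
3. n1.val = false  [S.mk > -1]
4. n1.lim = "umw"  [S.key ++ "w"]
5. n2.cnt = "v"  [if B.val then B.lim else "v"]
6. n2.wid = "qn"  ["qn"]
7. n2.acc = -8  [-8]
8. n3.wid = 6  [A.acc * 2 + 22]
9. n4.pre = false  [terminal]
10. n5.pre = false  [terminal]
11. n6.pre = 19  [terminal]
12. n3.sig = "wp"  ["wp"]
13. n2.ok = 25  [len(A.cnt) + 24]
14. n7.key = true  [terminal]
15. n8.cnt = "umwp"  [B.lim ++ "p"]
16. n8.wid = "rumw"  ["r" ++ B.lim]
17. n8.acc = 9  [A₀.ok - 16]
18. n9.key = false  [terminal]
19. n10.key = "rumwq"  [A.wid ++ "q"]
20. n10.mk = 26  [A.acc + 17]
21. n11.pre = true  [terminal]
22. n12.pre = true  [terminal]
23. n13.key = false  [terminal]
24. n10.wid = false  [f.key and a₁.pre]
25. n10.tag = 27  [S.mk + 1]
26. n8.ok = 21  [A.acc + S.tag - 15]
27. n1.tag = false  [B.val == true]
28. n0.wid = false  [B.tag == true]
29. n0.tag = 13  [S.mk + 14]

21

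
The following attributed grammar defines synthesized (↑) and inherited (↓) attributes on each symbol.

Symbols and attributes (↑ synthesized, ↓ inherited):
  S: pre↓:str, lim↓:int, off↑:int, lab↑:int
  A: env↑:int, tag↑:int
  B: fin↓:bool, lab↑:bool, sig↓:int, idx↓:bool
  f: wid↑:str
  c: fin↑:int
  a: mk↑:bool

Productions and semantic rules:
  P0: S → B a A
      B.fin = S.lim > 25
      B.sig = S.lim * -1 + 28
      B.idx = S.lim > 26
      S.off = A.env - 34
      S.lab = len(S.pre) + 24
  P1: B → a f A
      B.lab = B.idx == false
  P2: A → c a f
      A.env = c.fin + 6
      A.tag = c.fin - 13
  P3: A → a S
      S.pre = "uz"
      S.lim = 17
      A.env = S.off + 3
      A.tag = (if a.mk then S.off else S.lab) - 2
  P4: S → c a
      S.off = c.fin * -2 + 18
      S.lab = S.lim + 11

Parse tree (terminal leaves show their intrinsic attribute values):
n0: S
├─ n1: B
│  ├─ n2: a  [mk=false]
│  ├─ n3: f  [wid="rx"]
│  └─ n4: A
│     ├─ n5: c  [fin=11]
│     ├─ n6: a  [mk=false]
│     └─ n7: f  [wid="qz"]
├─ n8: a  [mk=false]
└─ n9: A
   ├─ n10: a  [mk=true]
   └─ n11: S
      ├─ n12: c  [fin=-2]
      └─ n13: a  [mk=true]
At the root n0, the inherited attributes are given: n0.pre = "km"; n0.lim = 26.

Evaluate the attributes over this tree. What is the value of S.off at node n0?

-9

1. n0.pre = "km"  [given at root]
2. n0.lim = 26  [given at root]
3. n1.fin = true  [S.lim > 25]
4. n1.sig = 2  [S.lim * -1 + 28]
5. n1.idx = false  [S.lim > 26]
6. n2.mk = false  [terminal]
7. n3.wid = "rx"  [terminal]
8. n5.fin = 11  [terminal]
9. n6.mk = false  [terminal]
10. n7.wid = "qz"  [terminal]
11. n4.env = 17  [c.fin + 6]
12. n4.tag = -2  [c.fin - 13]
13. n1.lab = true  [B.idx == false]
14. n8.mk = false  [terminal]
15. n10.mk = true  [terminal]
16. n11.pre = "uz"  ["uz"]
17. n11.lim = 17  [17]
18. n12.fin = -2  [terminal]
19. n13.mk = true  [terminal]
20. n11.off = 22  [c.fin * -2 + 18]
21. n11.lab = 28  [S.lim + 11]
22. n9.env = 25  [S.off + 3]
23. n9.tag = 20  [(if a.mk then S.off else S.lab) - 2]
24. n0.off = -9  [A.env - 34]
25. n0.lab = 26  [len(S.pre) + 24]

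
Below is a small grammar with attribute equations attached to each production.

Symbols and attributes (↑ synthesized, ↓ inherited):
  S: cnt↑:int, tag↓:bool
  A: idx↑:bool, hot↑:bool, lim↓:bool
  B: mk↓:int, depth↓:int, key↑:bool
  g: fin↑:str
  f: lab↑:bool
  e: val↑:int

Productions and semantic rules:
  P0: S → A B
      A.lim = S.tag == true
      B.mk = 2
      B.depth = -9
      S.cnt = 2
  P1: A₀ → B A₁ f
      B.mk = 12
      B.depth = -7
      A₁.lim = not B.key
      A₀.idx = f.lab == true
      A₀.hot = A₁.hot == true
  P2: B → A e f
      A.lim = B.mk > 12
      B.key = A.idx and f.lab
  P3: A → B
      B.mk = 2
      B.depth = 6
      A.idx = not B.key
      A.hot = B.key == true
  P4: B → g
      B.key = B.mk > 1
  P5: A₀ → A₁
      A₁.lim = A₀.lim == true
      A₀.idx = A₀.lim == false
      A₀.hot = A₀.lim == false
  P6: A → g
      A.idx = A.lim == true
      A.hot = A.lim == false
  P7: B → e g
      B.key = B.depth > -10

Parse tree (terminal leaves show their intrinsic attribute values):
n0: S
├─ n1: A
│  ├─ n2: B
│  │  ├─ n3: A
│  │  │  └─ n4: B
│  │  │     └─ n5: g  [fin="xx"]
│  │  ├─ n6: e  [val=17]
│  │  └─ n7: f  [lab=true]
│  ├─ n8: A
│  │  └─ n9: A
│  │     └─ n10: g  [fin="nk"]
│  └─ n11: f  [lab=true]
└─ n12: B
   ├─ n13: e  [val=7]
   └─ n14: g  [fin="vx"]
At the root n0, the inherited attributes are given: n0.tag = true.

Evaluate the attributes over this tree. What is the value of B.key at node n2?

false

1. n0.tag = true  [given at root]
2. n1.lim = true  [S.tag == true]
3. n2.mk = 12  [12]
4. n2.depth = -7  [-7]
5. n3.lim = false  [B.mk > 12]
6. n4.mk = 2  [2]
7. n4.depth = 6  [6]
8. n5.fin = "xx"  [terminal]
9. n4.key = true  [B.mk > 1]
10. n3.idx = false  [not B.key]
11. n3.hot = true  [B.key == true]
12. n6.val = 17  [terminal]
13. n7.lab = true  [terminal]
14. n2.key = false  [A.idx and f.lab]
15. n8.lim = true  [not B.key]
16. n9.lim = true  [A₀.lim == true]
17. n10.fin = "nk"  [terminal]
18. n9.idx = true  [A.lim == true]
19. n9.hot = false  [A.lim == false]
20. n8.idx = false  [A₀.lim == false]
21. n8.hot = false  [A₀.lim == false]
22. n11.lab = true  [terminal]
23. n1.idx = true  [f.lab == true]
24. n1.hot = false  [A₁.hot == true]
25. n12.mk = 2  [2]
26. n12.depth = -9  [-9]
27. n13.val = 7  [terminal]
28. n14.fin = "vx"  [terminal]
29. n12.key = true  [B.depth > -10]
30. n0.cnt = 2  [2]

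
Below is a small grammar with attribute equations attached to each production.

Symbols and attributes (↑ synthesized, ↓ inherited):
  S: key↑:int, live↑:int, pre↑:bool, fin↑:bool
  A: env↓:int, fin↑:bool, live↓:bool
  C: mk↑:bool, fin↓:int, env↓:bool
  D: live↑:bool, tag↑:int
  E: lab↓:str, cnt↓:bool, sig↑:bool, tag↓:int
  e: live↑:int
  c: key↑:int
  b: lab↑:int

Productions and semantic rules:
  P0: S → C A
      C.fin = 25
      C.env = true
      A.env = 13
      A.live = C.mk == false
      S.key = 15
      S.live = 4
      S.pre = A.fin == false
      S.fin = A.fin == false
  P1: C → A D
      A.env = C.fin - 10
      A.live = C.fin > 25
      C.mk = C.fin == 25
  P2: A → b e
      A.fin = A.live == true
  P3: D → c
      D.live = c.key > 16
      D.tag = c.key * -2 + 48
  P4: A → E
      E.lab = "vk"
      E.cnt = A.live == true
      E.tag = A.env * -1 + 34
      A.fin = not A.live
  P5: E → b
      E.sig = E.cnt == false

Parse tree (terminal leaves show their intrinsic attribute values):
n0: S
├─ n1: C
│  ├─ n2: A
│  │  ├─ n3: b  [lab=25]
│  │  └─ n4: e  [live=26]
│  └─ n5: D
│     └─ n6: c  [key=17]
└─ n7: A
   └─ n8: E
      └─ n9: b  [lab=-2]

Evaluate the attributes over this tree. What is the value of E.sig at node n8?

true

1. n1.fin = 25  [25]
2. n1.env = true  [true]
3. n2.env = 15  [C.fin - 10]
4. n2.live = false  [C.fin > 25]
5. n3.lab = 25  [terminal]
6. n4.live = 26  [terminal]
7. n2.fin = false  [A.live == true]
8. n6.key = 17  [terminal]
9. n5.live = true  [c.key > 16]
10. n5.tag = 14  [c.key * -2 + 48]
11. n1.mk = true  [C.fin == 25]
12. n7.env = 13  [13]
13. n7.live = false  [C.mk == false]
14. n8.lab = "vk"  ["vk"]
15. n8.cnt = false  [A.live == true]
16. n8.tag = 21  [A.env * -1 + 34]
17. n9.lab = -2  [terminal]
18. n8.sig = true  [E.cnt == false]
19. n7.fin = true  [not A.live]
20. n0.key = 15  [15]
21. n0.live = 4  [4]
22. n0.pre = false  [A.fin == false]
23. n0.fin = false  [A.fin == false]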